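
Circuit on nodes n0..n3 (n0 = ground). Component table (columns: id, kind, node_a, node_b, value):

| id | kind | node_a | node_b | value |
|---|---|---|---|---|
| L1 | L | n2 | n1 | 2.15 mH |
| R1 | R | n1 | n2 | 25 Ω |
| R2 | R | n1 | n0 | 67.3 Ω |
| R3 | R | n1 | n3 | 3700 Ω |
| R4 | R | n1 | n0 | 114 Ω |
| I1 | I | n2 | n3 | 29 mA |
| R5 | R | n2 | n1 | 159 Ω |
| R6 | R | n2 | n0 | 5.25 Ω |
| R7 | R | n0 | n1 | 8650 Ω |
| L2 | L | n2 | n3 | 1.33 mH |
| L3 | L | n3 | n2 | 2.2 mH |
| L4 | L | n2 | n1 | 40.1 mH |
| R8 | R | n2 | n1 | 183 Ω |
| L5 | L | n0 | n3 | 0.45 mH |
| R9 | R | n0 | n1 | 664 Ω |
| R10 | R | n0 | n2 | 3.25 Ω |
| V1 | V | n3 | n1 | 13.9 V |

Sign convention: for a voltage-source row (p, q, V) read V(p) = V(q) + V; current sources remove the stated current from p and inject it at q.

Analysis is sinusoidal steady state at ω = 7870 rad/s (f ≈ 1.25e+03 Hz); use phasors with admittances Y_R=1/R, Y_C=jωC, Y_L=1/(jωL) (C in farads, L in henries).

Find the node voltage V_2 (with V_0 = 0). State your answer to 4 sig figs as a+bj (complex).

-0.6552+0.8570j V

Element admittances at ω=7870 rad/s:
  Y(L1) = 0.000-0.05910j S between n2,n1
  Y(R1) = 0.04000+0.000j S between n1,n2
  Y(R2) = 0.01486+0.000j S between n1,n0
  Y(R3) = 0.0002703+0.000j S between n1,n3
  Y(R4) = 0.008772+0.000j S between n1,n0
  I1: injects 0.029 A into n3 (from n2)
  Y(R5) = 0.006289+0.000j S between n2,n1
  Y(R6) = 0.1905+0.000j S between n2,n0
  Y(R7) = 0.0001156+0.000j S between n0,n1
  Y(L2) = 0.000-0.09554j S between n2,n3
  Y(L3) = 0.000-0.05776j S between n3,n2
  Y(L4) = 0.000-0.003169j S between n2,n1
  Y(R8) = 0.005464+0.000j S between n2,n1
  Y(L5) = 0.000-0.2824j S between n0,n3
  Y(R9) = 0.001506+0.000j S between n0,n1
  Y(R10) = 0.3077+0.000j S between n0,n2
  V1: constraint V(n3)−V(n1) = 13.9
Assemble and solve the 4×4 MNA system:
  V(n1)=-12.19+2.246j  V(n2)=-0.6552+0.8570j  V(n3)=1.713+2.246j
  i(V1)=-0.8218+0.8467j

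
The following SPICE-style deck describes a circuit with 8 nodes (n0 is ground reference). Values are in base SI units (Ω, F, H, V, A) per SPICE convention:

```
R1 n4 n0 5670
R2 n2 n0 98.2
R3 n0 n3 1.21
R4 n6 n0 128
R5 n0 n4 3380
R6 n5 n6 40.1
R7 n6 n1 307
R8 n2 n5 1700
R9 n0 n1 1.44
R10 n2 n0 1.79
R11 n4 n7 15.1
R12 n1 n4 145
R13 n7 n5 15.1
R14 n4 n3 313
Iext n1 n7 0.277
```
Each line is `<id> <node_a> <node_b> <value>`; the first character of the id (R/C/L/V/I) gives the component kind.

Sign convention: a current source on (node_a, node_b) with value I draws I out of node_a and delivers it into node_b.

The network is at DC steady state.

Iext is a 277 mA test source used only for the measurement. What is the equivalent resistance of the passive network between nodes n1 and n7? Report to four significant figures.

R_eq = 61.21 Ω

MNA unknowns: 7 node voltages V₁..V_7
R1: Y=0.0001764 on G[4,0]
R2: Y=0.01018 on G[2,0]
R3: Y=0.8264 on G[0,3]
R4: Y=0.007812 on G[6,0]
R5: Y=0.0002959 on G[0,4]
R6: Y=0.02494 on G[5,6]
R7: Y=0.003257 on G[6,1]
R8: Y=0.0005882 on G[2,5]
R9: Y=0.6944 on G[0,1]
R10: Y=0.5587 on G[2,0]
R11: Y=0.06623 on G[4,7]
R12: Y=0.006897 on G[1,4]
R13: Y=0.06623 on G[7,5]
R14: Y=0.003195 on G[4,3]
Iext: z[1]−=0.277, z[7]+=0.277
solve → V1=-0.2043, V2=0.01538, V3=0.05557, V4=14.43, V5=14.89, V6=10.29, V7=16.75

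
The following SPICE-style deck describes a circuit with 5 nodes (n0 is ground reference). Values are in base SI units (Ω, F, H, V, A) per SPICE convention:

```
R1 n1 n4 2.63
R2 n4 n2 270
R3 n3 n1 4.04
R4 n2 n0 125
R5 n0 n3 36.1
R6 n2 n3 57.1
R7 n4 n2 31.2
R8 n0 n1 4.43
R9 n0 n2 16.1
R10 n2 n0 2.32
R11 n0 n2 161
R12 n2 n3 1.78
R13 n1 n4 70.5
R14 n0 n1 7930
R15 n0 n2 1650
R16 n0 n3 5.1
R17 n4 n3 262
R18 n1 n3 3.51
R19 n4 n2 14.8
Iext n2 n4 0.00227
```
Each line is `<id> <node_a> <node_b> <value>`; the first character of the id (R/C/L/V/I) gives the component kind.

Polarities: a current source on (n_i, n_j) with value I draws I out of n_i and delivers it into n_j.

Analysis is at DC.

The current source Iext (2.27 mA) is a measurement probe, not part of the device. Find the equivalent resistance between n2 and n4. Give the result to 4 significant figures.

R_eq = 3.193 Ω

MNA unknowns: 4 node voltages V₁..V_4
R1: Y=0.3802 on G[1,4]
R2: Y=0.003704 on G[4,2]
R3: Y=0.2475 on G[3,1]
R4: Y=0.008000 on G[2,0]
R5: Y=0.02770 on G[0,3]
R6: Y=0.01751 on G[2,3]
R7: Y=0.03205 on G[4,2]
R8: Y=0.2257 on G[0,1]
R9: Y=0.06211 on G[0,2]
R10: Y=0.4310 on G[2,0]
R11: Y=0.006211 on G[0,2]
R12: Y=0.5618 on G[2,3]
R13: Y=0.01418 on G[1,4]
R14: Y=0.0001261 on G[0,1]
R15: Y=0.0006061 on G[0,2]
R16: Y=0.1961 on G[0,3]
R17: Y=0.003817 on G[4,3]
R18: Y=0.2849 on G[1,3]
R19: Y=0.06757 on G[4,2]
Iext: z[2]−=0.00227, z[4]+=0.00227
solve → V1=0.002262, V2=-0.001184, V3=0.0004043, V4=0.006064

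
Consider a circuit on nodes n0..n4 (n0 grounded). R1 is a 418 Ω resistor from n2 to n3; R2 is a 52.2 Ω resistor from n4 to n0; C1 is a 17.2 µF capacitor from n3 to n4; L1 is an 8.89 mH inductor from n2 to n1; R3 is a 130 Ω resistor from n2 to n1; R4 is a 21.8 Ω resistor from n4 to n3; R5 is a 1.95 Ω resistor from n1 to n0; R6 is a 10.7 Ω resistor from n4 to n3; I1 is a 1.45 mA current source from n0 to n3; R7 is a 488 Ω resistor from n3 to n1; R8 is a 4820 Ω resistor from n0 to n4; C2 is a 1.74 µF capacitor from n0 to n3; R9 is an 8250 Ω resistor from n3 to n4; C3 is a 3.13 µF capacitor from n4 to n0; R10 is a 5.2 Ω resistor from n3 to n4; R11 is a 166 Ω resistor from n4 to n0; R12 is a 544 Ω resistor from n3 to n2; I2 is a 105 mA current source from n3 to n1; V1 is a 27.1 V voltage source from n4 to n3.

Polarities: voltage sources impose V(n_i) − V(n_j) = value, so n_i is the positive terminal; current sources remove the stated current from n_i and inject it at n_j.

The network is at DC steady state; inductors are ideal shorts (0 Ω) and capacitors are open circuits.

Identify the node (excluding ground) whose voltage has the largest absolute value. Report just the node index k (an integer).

Element admittances at DC:
  Y(R1) = 0.002392 S between n2,n3
  Y(R2) = 0.01916 S between n4,n0
  Y(C1) = 0.000 S between n3,n4
  L1: short n2↔n1 (DC inductor)
  Y(R3) = 0.007692 S between n2,n1
  Y(R4) = 0.04587 S between n4,n3
  Y(R5) = 0.5128 S between n1,n0
  Y(R6) = 0.09346 S between n4,n3
  I1: injects 0.00145 A into n3 (from n0)
  Y(R7) = 0.002049 S between n3,n1
  Y(R8) = 0.0002075 S between n0,n4
  Y(C2) = 0.000 S between n0,n3
  Y(R9) = 0.0001212 S between n3,n4
  Y(C3) = 0.000 S between n4,n0
  Y(R10) = 0.1923 S between n3,n4
  Y(R11) = 0.006024 S between n4,n0
  Y(R12) = 0.001838 S between n3,n2
  I2: injects 0.105 A into n1 (from n3)
  V1: constraint V(n4)−V(n3) = 27.1
Assemble and solve the 6×6 MNA system:
  V(n1)=-0.1004  V(n2)=-0.1004  V(n3)=-25.02  V(n4)=2.084
  i(L1)=-0.1054  i(V1)=-9.044

3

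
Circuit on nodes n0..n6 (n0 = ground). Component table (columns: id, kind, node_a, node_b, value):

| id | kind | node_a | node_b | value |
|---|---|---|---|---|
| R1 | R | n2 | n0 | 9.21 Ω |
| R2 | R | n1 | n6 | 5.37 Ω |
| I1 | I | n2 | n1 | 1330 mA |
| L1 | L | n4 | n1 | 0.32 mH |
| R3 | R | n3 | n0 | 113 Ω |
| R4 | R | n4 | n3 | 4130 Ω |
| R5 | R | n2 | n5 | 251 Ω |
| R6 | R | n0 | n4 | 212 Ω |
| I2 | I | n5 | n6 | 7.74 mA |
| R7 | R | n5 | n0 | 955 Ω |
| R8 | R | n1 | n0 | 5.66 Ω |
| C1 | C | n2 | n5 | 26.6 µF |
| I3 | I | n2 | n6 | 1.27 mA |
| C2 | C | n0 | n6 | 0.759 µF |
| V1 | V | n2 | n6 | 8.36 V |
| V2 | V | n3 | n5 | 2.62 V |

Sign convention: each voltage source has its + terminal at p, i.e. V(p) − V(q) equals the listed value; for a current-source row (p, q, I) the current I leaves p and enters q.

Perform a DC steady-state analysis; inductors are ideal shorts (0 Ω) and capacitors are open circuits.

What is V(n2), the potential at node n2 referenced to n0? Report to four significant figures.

Apply KCL at each of the 6 non-ground nodes and solve the resulting linear system.
Node n1: branches {R2, I1, L1, R8} → V_1 = -0.3402
Node n2: branches {R1, I1, R5, C1, I3, V1} → V_2 = 0.5451
Node n3: branches {R3, R4, V2} → V_3 = 0.5332
Node n4: branches {L1, R4, R6} → V_4 = -0.3402
Node n5: branches {R5, I2, R7, C1, V2} → V_5 = -2.087
Node n6: branches {R2, I2, I3, C2, V1} → V_6 = -7.815
Source currents: i(L1)=0.001816, i(V1)=-1.401, i(V2)=-0.004931

0.5451 V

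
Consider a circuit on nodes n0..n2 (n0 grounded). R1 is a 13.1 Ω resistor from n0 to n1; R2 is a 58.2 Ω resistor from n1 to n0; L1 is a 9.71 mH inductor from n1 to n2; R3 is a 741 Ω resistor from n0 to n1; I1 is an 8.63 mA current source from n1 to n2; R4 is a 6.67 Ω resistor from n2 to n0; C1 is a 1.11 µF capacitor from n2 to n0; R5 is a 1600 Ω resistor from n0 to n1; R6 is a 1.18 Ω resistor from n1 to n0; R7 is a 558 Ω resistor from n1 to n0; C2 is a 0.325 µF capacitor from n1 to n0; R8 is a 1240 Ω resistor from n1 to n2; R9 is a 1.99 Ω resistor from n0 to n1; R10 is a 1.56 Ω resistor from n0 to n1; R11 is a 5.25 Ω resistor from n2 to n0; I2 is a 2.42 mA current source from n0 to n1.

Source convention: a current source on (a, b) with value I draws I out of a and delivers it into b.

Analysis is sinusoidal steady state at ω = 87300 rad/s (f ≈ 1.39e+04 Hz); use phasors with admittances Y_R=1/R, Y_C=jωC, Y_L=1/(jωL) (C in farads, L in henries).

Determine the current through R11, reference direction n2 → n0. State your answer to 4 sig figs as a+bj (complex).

0.004465-0.001251j A

Element admittances at ω=87300 rad/s:
  Y(R1) = 0.07634+0.000j S between n0,n1
  Y(R2) = 0.01718+0.000j S between n1,n0
  Y(L1) = 0.000-0.001180j S between n1,n2
  Y(R3) = 0.001350+0.000j S between n0,n1
  I1: injects 0.00863 A into n2 (from n1)
  Y(R4) = 0.1499+0.000j S between n2,n0
  Y(C1) = 0.000+0.09690j S between n2,n0
  Y(R5) = 0.0006250+0.000j S between n0,n1
  Y(R6) = 0.8475+0.000j S between n1,n0
  Y(R7) = 0.001792+0.000j S between n1,n0
  Y(C2) = 0.000+0.02837j S between n1,n0
  Y(R8) = 0.0008065+0.000j S between n1,n2
  Y(R9) = 0.5025+0.000j S between n0,n1
  Y(R10) = 0.6410+0.000j S between n0,n1
  Y(R11) = 0.1905+0.000j S between n2,n0
  I2: injects 0.00242 A into n1 (from n0)
Assemble and solve the 2×2 MNA system:
  V(n1)=-0.002967+2.285e-05j  V(n2)=0.02344-0.006567j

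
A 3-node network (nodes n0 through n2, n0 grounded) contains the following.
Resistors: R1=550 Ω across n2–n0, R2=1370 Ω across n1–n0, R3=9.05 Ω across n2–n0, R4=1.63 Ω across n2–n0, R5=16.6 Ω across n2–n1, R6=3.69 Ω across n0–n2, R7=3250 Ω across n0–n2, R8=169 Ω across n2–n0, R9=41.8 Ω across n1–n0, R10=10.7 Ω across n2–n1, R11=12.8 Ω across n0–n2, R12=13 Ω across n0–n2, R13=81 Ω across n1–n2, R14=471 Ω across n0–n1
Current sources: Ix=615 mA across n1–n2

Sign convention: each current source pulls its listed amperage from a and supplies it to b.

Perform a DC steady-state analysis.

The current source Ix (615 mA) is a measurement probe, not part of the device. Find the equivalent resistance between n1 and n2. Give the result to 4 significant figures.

R_eq = 5.202 Ω

Element admittances at DC:
  Y(R1) = 0.001818 S between n2,n0
  Y(R2) = 0.0007299 S between n1,n0
  Y(R3) = 0.1105 S between n2,n0
  Y(R4) = 0.6135 S between n2,n0
  Y(R5) = 0.06024 S between n2,n1
  Y(R6) = 0.2710 S between n0,n2
  Y(R7) = 0.0003077 S between n0,n2
  Y(R8) = 0.005917 S between n2,n0
  Y(R9) = 0.02392 S between n1,n0
  Y(R10) = 0.09346 S between n2,n1
  Y(R11) = 0.07812 S between n0,n2
  Y(R12) = 0.07692 S between n0,n2
  Y(R13) = 0.01235 S between n1,n2
  Y(R14) = 0.002123 S between n0,n1
  Ix: injects 0.615 A into n2 (from n1)
Assemble and solve the 2×2 MNA system:
  V(n1)=-3.127  V(n2)=0.07231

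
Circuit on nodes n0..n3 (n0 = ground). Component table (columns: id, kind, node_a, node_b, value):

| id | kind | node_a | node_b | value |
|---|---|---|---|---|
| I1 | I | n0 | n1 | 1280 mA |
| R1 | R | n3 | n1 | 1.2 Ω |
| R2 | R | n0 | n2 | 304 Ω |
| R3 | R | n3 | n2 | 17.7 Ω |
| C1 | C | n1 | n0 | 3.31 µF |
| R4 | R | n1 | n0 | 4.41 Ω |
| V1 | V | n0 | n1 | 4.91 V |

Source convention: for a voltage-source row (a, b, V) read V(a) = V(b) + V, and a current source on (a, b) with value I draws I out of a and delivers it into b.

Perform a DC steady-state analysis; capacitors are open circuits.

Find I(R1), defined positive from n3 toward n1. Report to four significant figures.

0.01521 A

Element admittances at DC:
  I1: injects 1.28 A into n1 (from n0)
  Y(R1) = 0.8333 S between n3,n1
  Y(R2) = 0.003289 S between n0,n2
  Y(R3) = 0.05650 S between n3,n2
  Y(C1) = 0.000 S between n1,n0
  Y(R4) = 0.2268 S between n1,n0
  V1: constraint V(n0)−V(n1) = 4.91
Assemble and solve the 4×4 MNA system:
  V(n1)=-4.910  V(n2)=-4.623  V(n3)=-4.892
  i(V1)=-2.409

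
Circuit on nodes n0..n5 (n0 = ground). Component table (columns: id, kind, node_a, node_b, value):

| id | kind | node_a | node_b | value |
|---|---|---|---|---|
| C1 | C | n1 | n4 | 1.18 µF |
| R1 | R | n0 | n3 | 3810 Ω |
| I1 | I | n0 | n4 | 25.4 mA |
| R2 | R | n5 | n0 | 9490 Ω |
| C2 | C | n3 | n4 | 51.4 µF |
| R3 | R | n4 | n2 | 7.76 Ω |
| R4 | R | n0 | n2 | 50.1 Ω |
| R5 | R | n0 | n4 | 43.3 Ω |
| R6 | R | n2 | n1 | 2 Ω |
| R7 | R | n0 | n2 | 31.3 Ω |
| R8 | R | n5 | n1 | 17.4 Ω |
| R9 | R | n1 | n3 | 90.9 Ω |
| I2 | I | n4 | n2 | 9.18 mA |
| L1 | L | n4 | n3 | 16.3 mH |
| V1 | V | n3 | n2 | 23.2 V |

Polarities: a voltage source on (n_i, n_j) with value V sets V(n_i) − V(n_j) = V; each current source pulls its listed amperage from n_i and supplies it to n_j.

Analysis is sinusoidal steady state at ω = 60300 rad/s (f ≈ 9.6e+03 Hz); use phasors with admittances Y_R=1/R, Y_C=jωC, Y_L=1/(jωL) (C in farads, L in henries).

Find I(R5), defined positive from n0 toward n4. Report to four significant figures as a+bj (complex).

Element admittances at ω=60300 rad/s:
  Y(C1) = 0.000+0.07115j S between n1,n4
  Y(R1) = 0.0002625+0.000j S between n0,n3
  I1: injects 0.0254 A into n4 (from n0)
  Y(R2) = 0.0001054+0.000j S between n5,n0
  Y(C2) = 0.000+3.099j S between n3,n4
  Y(R3) = 0.1289+0.000j S between n4,n2
  Y(R4) = 0.01996+0.000j S between n0,n2
  Y(R5) = 0.02309+0.000j S between n0,n4
  Y(R6) = 0.5000+0.000j S between n2,n1
  Y(R7) = 0.03195+0.000j S between n0,n2
  Y(R8) = 0.05747+0.000j S between n5,n1
  Y(R9) = 0.01100+0.000j S between n1,n3
  I2: injects 0.00918 A into n2 (from n4)
  Y(L1) = 0.000-0.001017j S between n4,n3
  V1: constraint V(n3)−V(n2) = 23.2
Assemble and solve the 6×6 MNA system:
  V(n1)=-5.912+2.704j  V(n2)=-6.684-0.3414j  V(n3)=16.52-0.3414j  V(n4)=15.96+0.7589j  V(n5)=-5.902+2.699j
  i(V1)=-3.660-1.682j

-0.3686-0.01753j A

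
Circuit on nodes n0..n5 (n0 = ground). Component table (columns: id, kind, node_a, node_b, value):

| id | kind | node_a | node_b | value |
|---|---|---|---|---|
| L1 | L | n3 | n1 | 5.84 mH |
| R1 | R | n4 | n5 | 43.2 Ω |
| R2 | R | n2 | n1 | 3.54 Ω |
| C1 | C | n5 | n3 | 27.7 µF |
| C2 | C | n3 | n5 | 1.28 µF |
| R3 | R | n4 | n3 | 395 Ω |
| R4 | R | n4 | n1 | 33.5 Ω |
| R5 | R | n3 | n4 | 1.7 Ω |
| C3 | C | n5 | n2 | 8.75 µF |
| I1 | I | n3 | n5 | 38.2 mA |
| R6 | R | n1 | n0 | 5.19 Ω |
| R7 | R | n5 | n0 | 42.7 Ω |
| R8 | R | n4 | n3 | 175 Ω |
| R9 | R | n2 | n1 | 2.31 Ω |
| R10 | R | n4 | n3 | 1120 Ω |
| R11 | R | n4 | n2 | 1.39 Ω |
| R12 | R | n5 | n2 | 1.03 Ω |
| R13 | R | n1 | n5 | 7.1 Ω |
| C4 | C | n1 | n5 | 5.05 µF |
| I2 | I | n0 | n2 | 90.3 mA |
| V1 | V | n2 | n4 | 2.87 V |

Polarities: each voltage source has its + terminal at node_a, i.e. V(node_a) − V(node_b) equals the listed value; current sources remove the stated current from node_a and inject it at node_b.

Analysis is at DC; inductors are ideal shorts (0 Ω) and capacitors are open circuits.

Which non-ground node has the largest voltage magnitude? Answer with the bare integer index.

2

Element admittances at DC:
  L1: short n3↔n1 (DC inductor)
  Y(R1) = 0.02315 S between n4,n5
  Y(R2) = 0.2825 S between n2,n1
  Y(C1) = 0.000 S between n5,n3
  Y(C2) = 0.000 S between n3,n5
  Y(R3) = 0.002532 S between n4,n3
  Y(R4) = 0.02985 S between n4,n1
  Y(R5) = 0.5882 S between n3,n4
  Y(C3) = 0.000 S between n5,n2
  I1: injects 0.0382 A into n5 (from n3)
  Y(R6) = 0.1927 S between n1,n0
  Y(R7) = 0.02342 S between n5,n0
  Y(R8) = 0.005714 S between n4,n3
  Y(R9) = 0.4329 S between n2,n1
  Y(R10) = 0.0008929 S between n4,n3
  Y(R11) = 0.7194 S between n4,n2
  Y(R12) = 0.9709 S between n5,n2
  Y(R13) = 0.1408 S between n1,n5
  Y(C4) = 0.000 S between n1,n5
  I2: injects 0.0903 A into n2 (from n0)
  V1: constraint V(n2)−V(n4) = 2.87
Assemble and solve the 7×7 MNA system:
  V(n1)=0.3004  V(n2)=1.599  V(n3)=0.3004  V(n4)=-1.271  V(n5)=1.384
  i(L1)=-0.9769  i(V1)=-3.112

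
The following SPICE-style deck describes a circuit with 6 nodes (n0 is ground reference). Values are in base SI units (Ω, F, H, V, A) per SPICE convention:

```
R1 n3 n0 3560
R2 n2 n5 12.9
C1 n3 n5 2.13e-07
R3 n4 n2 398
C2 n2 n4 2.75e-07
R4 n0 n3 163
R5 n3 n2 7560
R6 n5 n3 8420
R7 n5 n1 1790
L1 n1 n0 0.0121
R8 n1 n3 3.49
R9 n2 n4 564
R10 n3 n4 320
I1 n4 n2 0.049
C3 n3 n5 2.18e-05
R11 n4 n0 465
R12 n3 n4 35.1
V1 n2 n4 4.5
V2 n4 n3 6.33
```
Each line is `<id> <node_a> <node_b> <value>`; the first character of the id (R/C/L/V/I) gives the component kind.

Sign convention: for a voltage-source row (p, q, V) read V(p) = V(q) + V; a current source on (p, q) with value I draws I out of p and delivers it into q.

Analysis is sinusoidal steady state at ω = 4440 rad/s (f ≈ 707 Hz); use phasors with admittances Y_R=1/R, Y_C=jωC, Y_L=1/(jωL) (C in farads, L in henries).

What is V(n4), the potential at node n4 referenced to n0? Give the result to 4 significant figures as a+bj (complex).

Apply KCL at each of the 5 non-ground nodes and solve the resulting linear system.
Node n1: branches {R7, L1, R8} → V_1 = -0.2594-0.5906j
Node n2: branches {R2, R3, C2, R5, R9, I1, V1} → V_2 = 10.52-0.5636j
Node n3: branches {R1, C1, R4, R5, R6, R8, R10, C3, R12, V2} → V_3 = -0.3058-0.5636j
Node n4: branches {R3, C2, R9, R10, I1, R11, R12, V1, V2} → V_4 = 6.024-0.5636j
Node n5: branches {R2, C1, R6, R7, C3} → V_5 = 3.884-5.801j
Source currents: i(V1)=-0.4864-0.4115j, i(V2)=-0.7292-0.4048j

6.024-0.5636j V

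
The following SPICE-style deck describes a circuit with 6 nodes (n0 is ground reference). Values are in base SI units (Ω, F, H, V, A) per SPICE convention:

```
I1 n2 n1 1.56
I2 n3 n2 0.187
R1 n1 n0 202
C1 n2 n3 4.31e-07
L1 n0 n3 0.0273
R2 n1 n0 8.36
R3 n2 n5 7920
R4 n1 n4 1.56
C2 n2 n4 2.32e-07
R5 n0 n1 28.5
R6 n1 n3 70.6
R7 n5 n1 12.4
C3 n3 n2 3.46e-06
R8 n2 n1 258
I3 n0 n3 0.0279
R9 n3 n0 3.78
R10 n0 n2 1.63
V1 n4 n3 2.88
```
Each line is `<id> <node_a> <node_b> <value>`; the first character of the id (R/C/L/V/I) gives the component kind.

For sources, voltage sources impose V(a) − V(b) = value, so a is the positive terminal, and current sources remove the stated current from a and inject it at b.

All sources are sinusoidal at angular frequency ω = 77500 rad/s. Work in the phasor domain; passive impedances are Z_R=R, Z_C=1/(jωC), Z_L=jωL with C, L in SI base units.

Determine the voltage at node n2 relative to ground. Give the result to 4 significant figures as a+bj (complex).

-1.160+0.7798j V

MNA unknowns: 5 node voltages V₁..V_5 plus 1 source current (V1)
I1: z[2]−=1.56, z[1]+=1.56
I2: z[3]−=0.187, z[2]+=0.187
R1: Y=0.004950+0.000j on G[1,0]
C1: Y=0.000+0.03340j on G[2,3]
L1: Y=0.000-0.0004726j on G[0,3]
R2: Y=0.1196+0.000j on G[1,0]
R3: Y=0.0001263+0.000j on G[2,5]
R4: Y=0.6410+0.000j on G[1,4]
C2: Y=0.000+0.01798j on G[2,4]
R5: Y=0.03509+0.000j on G[0,1]
R6: Y=0.01416+0.000j on G[1,3]
R7: Y=0.08065+0.000j on G[5,1]
C3: Y=0.000+0.2681j on G[3,2]
R8: Y=0.003876+0.000j on G[2,1]
I3: z[0]−=0.0279, z[3]+=0.0279
R9: Y=0.2646+0.000j on G[3,0]
R10: Y=0.6135+0.000j on G[0,2]
V1: row V4−V3=2.88, i_V1 at 4,3
solve → V1=4.311-0.9729j, V2=-1.160+0.7798j, V3=0.1966-1.221j, V4=3.077-1.221j, V5=4.303-0.9702j
aux → i_V1=0.7555+0.08266j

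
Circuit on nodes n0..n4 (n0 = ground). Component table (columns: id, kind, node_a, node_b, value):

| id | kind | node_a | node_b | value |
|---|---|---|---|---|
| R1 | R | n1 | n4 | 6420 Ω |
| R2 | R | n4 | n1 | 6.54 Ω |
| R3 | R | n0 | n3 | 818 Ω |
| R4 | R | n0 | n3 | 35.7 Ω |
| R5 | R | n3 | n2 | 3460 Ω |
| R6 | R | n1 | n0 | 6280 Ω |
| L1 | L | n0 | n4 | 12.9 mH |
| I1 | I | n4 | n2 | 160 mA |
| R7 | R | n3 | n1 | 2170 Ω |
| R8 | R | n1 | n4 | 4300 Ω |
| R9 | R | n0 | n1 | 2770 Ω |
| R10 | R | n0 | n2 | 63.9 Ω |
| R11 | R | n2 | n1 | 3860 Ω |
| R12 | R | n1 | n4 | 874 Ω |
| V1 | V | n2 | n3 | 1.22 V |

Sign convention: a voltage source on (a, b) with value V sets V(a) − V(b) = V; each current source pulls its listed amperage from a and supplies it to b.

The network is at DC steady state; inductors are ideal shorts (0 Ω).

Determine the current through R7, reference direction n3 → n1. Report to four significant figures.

0.001413 A

Element admittances at DC:
  Y(R1) = 0.0001558 S between n1,n4
  Y(R2) = 0.1529 S between n4,n1
  Y(R3) = 0.001222 S between n0,n3
  Y(R4) = 0.02801 S between n0,n3
  Y(R5) = 0.0002890 S between n3,n2
  Y(R6) = 0.0001592 S between n1,n0
  L1: short n0↔n4 (DC inductor)
  I1: injects 0.16 A into n2 (from n4)
  Y(R7) = 0.0004608 S between n3,n1
  Y(R8) = 0.0002326 S between n1,n4
  Y(R9) = 0.0003610 S between n0,n1
  Y(R10) = 0.01565 S between n0,n2
  Y(R11) = 0.0002591 S between n2,n1
  Y(R12) = 0.001144 S between n1,n4
  V1: constraint V(n2)−V(n3) = 1.22
Assemble and solve the 6×6 MNA system:
  V(n1)=0.01629  V(n2)=4.303  V(n3)=3.083  V(n4)=0.000
  i(L1)=0.1575  i(V1)=0.09119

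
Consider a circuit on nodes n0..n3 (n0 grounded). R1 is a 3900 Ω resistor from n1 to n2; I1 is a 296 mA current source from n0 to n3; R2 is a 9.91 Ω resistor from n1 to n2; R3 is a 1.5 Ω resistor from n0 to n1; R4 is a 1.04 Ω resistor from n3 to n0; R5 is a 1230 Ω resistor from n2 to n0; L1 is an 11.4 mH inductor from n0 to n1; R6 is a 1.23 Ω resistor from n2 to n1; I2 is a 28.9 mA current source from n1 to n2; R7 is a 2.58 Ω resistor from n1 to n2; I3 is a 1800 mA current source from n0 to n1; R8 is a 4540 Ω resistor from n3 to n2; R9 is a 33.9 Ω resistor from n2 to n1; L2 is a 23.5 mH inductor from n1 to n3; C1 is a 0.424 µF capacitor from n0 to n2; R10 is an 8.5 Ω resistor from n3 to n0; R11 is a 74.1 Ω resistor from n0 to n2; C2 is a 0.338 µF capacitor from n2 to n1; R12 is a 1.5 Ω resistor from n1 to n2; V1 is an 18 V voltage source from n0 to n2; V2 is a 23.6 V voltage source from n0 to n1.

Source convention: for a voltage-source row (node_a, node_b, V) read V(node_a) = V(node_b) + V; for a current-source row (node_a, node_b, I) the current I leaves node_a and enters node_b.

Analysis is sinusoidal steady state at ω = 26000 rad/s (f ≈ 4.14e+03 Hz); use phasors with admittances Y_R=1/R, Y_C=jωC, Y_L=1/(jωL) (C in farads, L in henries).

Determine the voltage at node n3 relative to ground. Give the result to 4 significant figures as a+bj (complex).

MNA unknowns: 3 node voltages V₁..V_3 plus 2 source currents (V1, V2)
R1: Y=0.0002564+0.000j on G[1,2]
I1: z[0]−=0.296, z[3]+=0.296
R2: Y=0.1009+0.000j on G[1,2]
R3: Y=0.6667+0.000j on G[0,1]
R4: Y=0.9615+0.000j on G[3,0]
R5: Y=0.0008130+0.000j on G[2,0]
L1: Y=0.000-0.003374j on G[0,1]
R6: Y=0.8130+0.000j on G[2,1]
I2: z[1]−=0.0289, z[2]+=0.0289
R7: Y=0.3876+0.000j on G[1,2]
I3: z[0]−=1.8, z[1]+=1.8
R8: Y=0.0002203+0.000j on G[3,2]
R9: Y=0.02950+0.000j on G[2,1]
L2: Y=0.000-0.001637j on G[1,3]
C1: Y=0.000+0.01102j on G[0,2]
R10: Y=0.1176+0.000j on G[3,0]
R11: Y=0.01350+0.000j on G[0,2]
C2: Y=0.000+0.008788j on G[2,1]
R12: Y=0.6667+0.000j on G[1,2]
V1: row V0−V2=18, i_V1 at 0,2
V2: row V0−V1=23.6, i_V2 at 0,1
solve → V1=-23.60+0.000j, V2=-18.00+0.000j, V3=0.2705+0.03619j
aux → i_V1=10.90-0.1492j, i_V2=-28.69+0.06948j

0.2705+0.03619j V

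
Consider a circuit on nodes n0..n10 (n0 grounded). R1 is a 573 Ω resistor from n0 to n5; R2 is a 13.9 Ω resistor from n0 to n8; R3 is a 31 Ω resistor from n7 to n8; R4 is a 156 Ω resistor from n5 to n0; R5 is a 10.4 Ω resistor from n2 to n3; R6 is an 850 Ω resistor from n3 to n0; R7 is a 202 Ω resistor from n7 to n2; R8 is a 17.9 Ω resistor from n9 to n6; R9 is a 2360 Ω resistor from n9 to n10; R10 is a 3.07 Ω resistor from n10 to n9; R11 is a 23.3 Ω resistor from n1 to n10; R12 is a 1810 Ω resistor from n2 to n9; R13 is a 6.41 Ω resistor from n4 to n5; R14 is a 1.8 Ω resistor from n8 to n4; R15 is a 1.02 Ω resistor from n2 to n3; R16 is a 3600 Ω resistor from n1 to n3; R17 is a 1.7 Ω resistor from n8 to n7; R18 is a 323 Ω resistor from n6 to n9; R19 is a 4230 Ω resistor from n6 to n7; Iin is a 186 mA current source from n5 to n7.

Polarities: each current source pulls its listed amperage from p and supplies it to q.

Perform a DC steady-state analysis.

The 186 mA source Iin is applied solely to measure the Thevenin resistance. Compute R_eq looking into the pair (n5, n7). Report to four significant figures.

Element admittances at DC:
  Y(R1) = 0.001745 S between n0,n5
  Y(R2) = 0.07194 S between n0,n8
  Y(R3) = 0.03226 S between n7,n8
  Y(R4) = 0.006410 S between n5,n0
  Y(R5) = 0.09615 S between n2,n3
  Y(R6) = 0.001176 S between n3,n0
  Y(R7) = 0.004950 S between n7,n2
  Y(R8) = 0.05587 S between n9,n6
  Y(R9) = 0.0004237 S between n9,n10
  Y(R10) = 0.3257 S between n10,n9
  Y(R11) = 0.04292 S between n1,n10
  Y(R12) = 0.0005525 S between n2,n9
  Y(R13) = 0.1560 S between n4,n5
  Y(R14) = 0.5556 S between n8,n4
  Y(R15) = 0.9804 S between n2,n3
  Y(R16) = 0.0002778 S between n1,n3
  Y(R17) = 0.5882 S between n8,n7
  Y(R18) = 0.003096 S between n6,n9
  Y(R19) = 0.0002364 S between n6,n7
  Iin: injects 0.186 A into n7 (from n5)
Assemble and solve the 10×10 MNA system:
  V(n1)=0.3763  V(n2)=0.3584  V(n3)=0.3580  V(n4)=-0.1744  V(n5)=-1.299  V(n6)=0.3767  V(n7)=0.4405  V(n8)=0.1414  V(n9)=0.3765  V(n10)=0.3765

R_eq = 9.350 Ω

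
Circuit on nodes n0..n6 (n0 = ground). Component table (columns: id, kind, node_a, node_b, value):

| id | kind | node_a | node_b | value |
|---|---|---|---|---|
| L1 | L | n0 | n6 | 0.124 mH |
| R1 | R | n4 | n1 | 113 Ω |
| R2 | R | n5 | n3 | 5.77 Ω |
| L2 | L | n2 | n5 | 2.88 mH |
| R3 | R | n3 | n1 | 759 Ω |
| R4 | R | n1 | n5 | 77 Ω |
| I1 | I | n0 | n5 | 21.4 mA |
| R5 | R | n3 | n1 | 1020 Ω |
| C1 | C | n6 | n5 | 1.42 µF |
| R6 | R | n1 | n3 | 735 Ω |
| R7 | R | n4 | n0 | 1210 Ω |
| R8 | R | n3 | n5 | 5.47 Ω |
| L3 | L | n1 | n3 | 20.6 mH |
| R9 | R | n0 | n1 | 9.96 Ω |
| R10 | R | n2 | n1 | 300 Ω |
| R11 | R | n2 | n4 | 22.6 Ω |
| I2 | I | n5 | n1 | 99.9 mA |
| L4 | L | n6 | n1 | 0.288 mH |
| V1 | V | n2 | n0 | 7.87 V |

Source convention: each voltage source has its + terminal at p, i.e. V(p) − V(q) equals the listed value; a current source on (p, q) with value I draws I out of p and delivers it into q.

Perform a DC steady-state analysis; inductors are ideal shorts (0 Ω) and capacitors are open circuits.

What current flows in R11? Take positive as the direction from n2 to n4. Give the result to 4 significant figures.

0.06249 A

MNA unknowns: 6 node voltages V₁..V_6 plus 5 source currents (L1, L2, L3, L4, V1)
L1: row V0−V6=0, i_L1 at 0,6
R1: Y=0.008850 on G[4,1]
R2: Y=0.1733 on G[5,3]
L2: row V2−V5=0, i_L2 at 2,5
R3: Y=0.001318 on G[3,1]
R4: Y=0.01299 on G[1,5]
I1: z[0]−=0.0214, z[5]+=0.0214
R5: Y=0.0009804 on G[3,1]
C1: Y=0.000 on G[6,5]
R6: Y=0.001361 on G[1,3]
R7: Y=0.0008264 on G[4,0]
R8: Y=0.1828 on G[3,5]
L3: row V1−V3=0, i_L3 at 1,3
R9: Y=0.1004 on G[0,1]
R10: Y=0.003333 on G[2,1]
R11: Y=0.04425 on G[2,4]
I2: z[5]−=0.0999, z[1]+=0.0999
L4: row V6−V1=0, i_L4 at 6,1
V1: row V2−V0=7.87, i_V1 at 2,0
solve → V1=0.000, V2=7.870, V3=0.000, V4=6.458, V5=7.870, V6=0.000
aux → i_L1=-3.088, i_L2=2.983, i_L3=-2.803, i_L4=-3.088, i_V1=-3.072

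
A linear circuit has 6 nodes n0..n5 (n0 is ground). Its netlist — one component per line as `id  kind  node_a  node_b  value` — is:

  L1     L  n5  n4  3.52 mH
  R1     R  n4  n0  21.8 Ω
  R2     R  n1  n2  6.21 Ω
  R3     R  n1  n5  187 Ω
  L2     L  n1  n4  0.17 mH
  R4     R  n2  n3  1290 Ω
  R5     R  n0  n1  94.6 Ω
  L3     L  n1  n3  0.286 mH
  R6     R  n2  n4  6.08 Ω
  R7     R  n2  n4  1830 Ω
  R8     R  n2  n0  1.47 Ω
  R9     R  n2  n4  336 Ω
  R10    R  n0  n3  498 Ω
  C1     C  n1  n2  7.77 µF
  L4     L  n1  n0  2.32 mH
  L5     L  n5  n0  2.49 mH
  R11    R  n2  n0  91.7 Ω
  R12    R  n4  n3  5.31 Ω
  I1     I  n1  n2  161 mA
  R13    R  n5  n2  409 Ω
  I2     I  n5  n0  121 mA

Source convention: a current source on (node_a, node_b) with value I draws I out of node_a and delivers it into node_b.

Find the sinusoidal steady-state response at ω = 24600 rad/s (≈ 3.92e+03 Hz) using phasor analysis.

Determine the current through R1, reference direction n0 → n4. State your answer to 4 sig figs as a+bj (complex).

Apply KCL at each of the 5 non-ground nodes and solve the resulting linear system.
Node n1: branches {R2, R3, L2, R5, L3, C1, L4, I1} → V_1 = -0.5895+0.1086j
Node n2: branches {R2, R4, R6, R7, R8, R9, C1, R11, I1, R13} → V_2 = -0.04330-0.06165j
Node n3: branches {R4, L3, R10, R12} → V_3 = -0.5321+0.2385j
Node n4: branches {L1, R1, L2, R6, R7, R9, R12} → V_4 = -0.4417+0.1990j
Node n5: branches {L1, R3, L5, R13, I2} → V_5 = -1.319-4.007j

0.02026-0.009127j A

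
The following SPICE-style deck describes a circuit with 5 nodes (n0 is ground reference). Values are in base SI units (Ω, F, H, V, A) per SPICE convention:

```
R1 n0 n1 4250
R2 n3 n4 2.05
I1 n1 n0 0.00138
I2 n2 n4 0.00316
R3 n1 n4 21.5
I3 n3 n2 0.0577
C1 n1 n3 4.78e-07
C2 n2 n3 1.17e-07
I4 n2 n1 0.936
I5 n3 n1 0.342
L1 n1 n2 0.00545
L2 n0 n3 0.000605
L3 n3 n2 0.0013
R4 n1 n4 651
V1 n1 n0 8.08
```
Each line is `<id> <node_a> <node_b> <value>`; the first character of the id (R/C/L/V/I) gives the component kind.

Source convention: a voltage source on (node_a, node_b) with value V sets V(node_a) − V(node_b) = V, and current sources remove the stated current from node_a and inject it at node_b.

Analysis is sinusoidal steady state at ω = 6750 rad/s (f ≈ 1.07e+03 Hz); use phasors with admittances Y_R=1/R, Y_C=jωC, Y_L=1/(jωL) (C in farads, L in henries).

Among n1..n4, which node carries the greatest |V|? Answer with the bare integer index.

Element admittances at ω=6750 rad/s:
  Y(R1) = 0.0002353+0.000j S between n0,n1
  Y(R2) = 0.4878+0.000j S between n3,n4
  I1: injects 0.00138 A into n0 (from n1)
  I2: injects 0.00316 A into n4 (from n2)
  Y(R3) = 0.04651+0.000j S between n1,n4
  I3: injects 0.0577 A into n2 (from n3)
  Y(C1) = 0.000+0.003227j S between n1,n3
  Y(C2) = 0.000+0.0007897j S between n2,n3
  I4: injects 0.936 A into n1 (from n2)
  I5: injects 0.342 A into n1 (from n3)
  Y(L1) = 0.000-0.02718j S between n1,n2
  Y(L2) = 0.000-0.2449j S between n0,n3
  Y(L3) = 0.000-0.1140j S between n3,n2
  Y(R4) = 0.001536+0.000j S between n1,n4
  V1: constraint V(n1)−V(n0) = 8.08
Assemble and solve the 5×5 MNA system:
  V(n1)=8.080+0.000j  V(n2)=1.642-8.600j  V(n3)=0.09555-2.877j  V(n4)=0.8174-2.619j
  i(V1)=0.7013+0.02340j

2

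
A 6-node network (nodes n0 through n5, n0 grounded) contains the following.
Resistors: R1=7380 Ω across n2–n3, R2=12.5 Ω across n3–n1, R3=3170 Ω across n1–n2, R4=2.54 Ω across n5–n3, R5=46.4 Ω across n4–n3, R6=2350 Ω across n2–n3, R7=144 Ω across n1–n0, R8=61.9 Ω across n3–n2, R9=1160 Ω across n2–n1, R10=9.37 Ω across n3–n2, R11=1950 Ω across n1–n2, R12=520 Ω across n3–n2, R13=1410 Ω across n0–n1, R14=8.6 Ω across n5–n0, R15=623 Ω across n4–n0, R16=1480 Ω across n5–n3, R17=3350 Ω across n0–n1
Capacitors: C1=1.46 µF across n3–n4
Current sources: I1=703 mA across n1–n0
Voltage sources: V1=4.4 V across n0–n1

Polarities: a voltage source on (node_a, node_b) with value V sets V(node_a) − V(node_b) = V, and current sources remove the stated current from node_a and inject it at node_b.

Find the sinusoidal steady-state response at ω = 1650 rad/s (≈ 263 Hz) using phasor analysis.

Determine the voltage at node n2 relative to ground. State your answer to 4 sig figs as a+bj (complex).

-2.108+0.0001357j V

MNA unknowns: 5 node voltages V₁..V_5 plus 1 source current (V1)
R1: Y=0.0001355+0.000j on G[2,3]
R2: Y=0.08000+0.000j on G[3,1]
R3: Y=0.0003155+0.000j on G[1,2]
R4: Y=0.3937+0.000j on G[5,3]
R5: Y=0.02155+0.000j on G[4,3]
R6: Y=0.0004255+0.000j on G[2,3]
R7: Y=0.006944+0.000j on G[1,0]
C1: Y=0.000+0.002409j on G[3,4]
R8: Y=0.01616+0.000j on G[3,2]
R9: Y=0.0008621+0.000j on G[2,1]
I1: z[1]−=0.703, z[0]+=0.703
R10: Y=0.1067+0.000j on G[3,2]
R11: Y=0.0005128+0.000j on G[1,2]
R12: Y=0.001923+0.000j on G[3,2]
R13: Y=0.0007092+0.000j on G[0,1]
R14: Y=0.1163+0.000j on G[5,0]
R15: Y=0.001605+0.000j on G[4,0]
R16: Y=0.0006757+0.000j on G[5,3]
R17: Y=0.0002985+0.000j on G[0,1]
V1: row V0−V1=4.4, i_V1 at 0,1
solve → V1=-4.400+0.000j, V2=-2.108+0.0001357j, V3=-2.078+0.0001375j, V4=-1.935-0.01469j, V5=-1.604+0.0001062j
aux → i_V1=0.4783-1.123e-05j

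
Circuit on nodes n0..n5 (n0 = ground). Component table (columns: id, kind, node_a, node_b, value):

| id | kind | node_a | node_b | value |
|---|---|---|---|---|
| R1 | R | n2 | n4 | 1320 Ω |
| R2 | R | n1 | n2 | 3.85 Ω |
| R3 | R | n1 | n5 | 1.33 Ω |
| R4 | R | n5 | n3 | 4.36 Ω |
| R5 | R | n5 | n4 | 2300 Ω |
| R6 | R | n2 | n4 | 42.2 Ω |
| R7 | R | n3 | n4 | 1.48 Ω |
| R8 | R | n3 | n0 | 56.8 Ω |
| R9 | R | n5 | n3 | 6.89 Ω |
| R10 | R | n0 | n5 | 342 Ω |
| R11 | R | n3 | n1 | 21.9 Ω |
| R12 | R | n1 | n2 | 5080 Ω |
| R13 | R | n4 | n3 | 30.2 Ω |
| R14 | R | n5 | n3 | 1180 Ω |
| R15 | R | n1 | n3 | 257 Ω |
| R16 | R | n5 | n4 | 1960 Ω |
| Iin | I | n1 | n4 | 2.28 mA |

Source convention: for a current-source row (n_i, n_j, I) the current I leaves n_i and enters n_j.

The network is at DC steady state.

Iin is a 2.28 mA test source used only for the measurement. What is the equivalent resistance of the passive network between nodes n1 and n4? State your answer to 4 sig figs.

R_eq = 4.270 Ω

Apply KCL at each of the 5 non-ground nodes and solve the resulting linear system.
Node n1: branches {R2, R3, R11, R12, R15, Iin} → V_1 = -0.006189
Node n2: branches {R1, R2, R6, R12} → V_2 = -0.005351
Node n3: branches {R4, R7, R8, R9, R11, R13, R14, R15} → V_3 = 0.0006471
Node n4: branches {R1, R5, R6, R7, R13, R16, Iin} → V_4 = 0.003547
Node n5: branches {R3, R4, R5, R9, R10, R14, R16} → V_5 = -0.003896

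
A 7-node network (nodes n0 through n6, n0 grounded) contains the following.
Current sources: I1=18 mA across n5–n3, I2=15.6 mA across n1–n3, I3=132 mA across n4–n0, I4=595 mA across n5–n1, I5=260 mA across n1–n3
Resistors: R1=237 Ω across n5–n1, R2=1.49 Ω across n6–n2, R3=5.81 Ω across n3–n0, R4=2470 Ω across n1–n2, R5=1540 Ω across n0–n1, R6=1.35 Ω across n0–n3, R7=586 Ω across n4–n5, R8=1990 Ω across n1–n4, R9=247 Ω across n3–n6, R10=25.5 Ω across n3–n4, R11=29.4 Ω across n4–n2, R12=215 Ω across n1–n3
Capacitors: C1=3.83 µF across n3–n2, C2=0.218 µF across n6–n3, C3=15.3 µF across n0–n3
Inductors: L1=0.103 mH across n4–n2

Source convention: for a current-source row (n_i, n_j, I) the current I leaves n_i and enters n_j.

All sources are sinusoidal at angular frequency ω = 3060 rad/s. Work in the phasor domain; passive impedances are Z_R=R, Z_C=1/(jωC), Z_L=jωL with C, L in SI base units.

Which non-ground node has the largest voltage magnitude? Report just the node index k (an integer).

5

Element admittances at ω=3060 rad/s:
  I1: injects 0.018 A into n3 (from n5)
  Y(R1) = 0.004219+0.000j S between n5,n1
  Y(R2) = 0.6711+0.000j S between n6,n2
  Y(R3) = 0.1721+0.000j S between n3,n0
  Y(R4) = 0.0004049+0.000j S between n1,n2
  Y(C1) = 0.000+0.01172j S between n3,n2
  Y(R5) = 0.0006494+0.000j S between n0,n1
  Y(R6) = 0.7407+0.000j S between n0,n3
  Y(R7) = 0.001706+0.000j S between n4,n5
  I2: injects 0.0156 A into n3 (from n1)
  Y(R8) = 0.0005025+0.000j S between n1,n4
  Y(C2) = 0.000+0.0006671j S between n6,n3
  Y(R9) = 0.004049+0.000j S between n3,n6
  Y(L1) = 0.000-3.173j S between n4,n2
  I3: injects 0.132 A into n0 (from n4)
  Y(C3) = 0.000+0.04682j S between n0,n3
  Y(R10) = 0.03922+0.000j S between n3,n4
  Y(R11) = 0.03401+0.000j S between n4,n2
  Y(R12) = 0.004651+0.000j S between n1,n3
  I4: injects 0.595 A into n1 (from n5)
  I5: injects 0.26 A into n3 (from n1)
Assemble and solve the 6×6 MNA system:
  V(n1)=-17.92+0.5689j  V(n2)=-7.247+1.988j  V(n3)=-0.1315+0.006341j  V(n4)=-7.222+1.973j  V(n5)=-118.3+0.9732j  V(n6)=-7.202+1.984j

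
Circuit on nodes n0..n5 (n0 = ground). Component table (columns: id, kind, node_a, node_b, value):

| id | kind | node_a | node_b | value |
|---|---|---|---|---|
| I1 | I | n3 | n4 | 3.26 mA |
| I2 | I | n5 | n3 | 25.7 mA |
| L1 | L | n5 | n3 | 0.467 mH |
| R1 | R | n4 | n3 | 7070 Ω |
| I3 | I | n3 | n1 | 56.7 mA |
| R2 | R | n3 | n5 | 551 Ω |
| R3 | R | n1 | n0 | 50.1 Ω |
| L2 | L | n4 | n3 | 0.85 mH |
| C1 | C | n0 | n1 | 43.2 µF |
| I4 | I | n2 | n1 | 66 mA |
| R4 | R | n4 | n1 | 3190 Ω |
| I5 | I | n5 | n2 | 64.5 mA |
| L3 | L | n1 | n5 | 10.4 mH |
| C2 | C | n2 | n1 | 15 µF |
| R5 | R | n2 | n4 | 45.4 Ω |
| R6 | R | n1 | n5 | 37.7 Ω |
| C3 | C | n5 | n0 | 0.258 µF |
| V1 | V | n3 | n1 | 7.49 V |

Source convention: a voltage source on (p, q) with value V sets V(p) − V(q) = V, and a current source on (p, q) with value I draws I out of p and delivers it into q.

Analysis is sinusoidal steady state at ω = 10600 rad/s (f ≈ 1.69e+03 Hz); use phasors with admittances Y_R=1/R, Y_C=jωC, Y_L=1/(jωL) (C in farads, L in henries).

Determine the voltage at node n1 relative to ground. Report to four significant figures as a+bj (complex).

Element admittances at ω=10600 rad/s:
  I1: injects 0.00326 A into n4 (from n3)
  I2: injects 0.0257 A into n3 (from n5)
  Y(L1) = 0.000-0.2020j S between n5,n3
  Y(R1) = 0.0001414+0.000j S between n4,n3
  I3: injects 0.0567 A into n1 (from n3)
  Y(R2) = 0.001815+0.000j S between n3,n5
  Y(R3) = 0.01996+0.000j S between n1,n0
  Y(L2) = 0.000-0.1110j S between n4,n3
  Y(C1) = 0.000+0.4579j S between n0,n1
  I4: injects 0.066 A into n1 (from n2)
  Y(R4) = 0.0003135+0.000j S between n4,n1
  I5: injects 0.0645 A into n2 (from n5)
  Y(L3) = 0.000-0.009071j S between n1,n5
  Y(C2) = 0.000+0.1590j S between n2,n1
  Y(R5) = 0.02203+0.000j S between n2,n4
  Y(R6) = 0.02653+0.000j S between n1,n5
  Y(C3) = 0.000+0.002735j S between n5,n0
  V1: constraint V(n3)−V(n1) = 7.49
Assemble and solve the 6×6 MNA system:
  V(n1)=-0.04230+0.006067j  V(n2)=-0.1043-1.018j  V(n3)=7.448+0.006067j  V(n4)=7.353-1.465j  V(n5)=7.038-1.325j
  i(V1)=-0.4671+0.09060j

-0.04230+0.006067j V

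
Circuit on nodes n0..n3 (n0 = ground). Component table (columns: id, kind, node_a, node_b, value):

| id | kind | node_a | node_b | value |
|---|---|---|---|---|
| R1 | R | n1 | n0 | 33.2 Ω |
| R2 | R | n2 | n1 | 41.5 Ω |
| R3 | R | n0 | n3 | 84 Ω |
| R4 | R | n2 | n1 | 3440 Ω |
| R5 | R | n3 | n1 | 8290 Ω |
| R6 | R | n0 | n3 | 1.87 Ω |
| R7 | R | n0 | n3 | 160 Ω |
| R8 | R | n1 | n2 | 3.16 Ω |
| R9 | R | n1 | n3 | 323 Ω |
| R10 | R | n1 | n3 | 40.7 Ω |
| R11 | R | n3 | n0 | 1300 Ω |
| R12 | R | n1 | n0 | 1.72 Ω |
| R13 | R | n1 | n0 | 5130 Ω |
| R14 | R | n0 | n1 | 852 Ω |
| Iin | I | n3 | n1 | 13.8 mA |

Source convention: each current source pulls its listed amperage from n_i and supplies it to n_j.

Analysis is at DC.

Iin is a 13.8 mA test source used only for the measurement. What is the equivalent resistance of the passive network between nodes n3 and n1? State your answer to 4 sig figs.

Apply KCL at each of the 3 non-ground nodes and solve the resulting linear system.
Node n1: branches {R1, R2, R4, R5, R8, R9, R10, R12, R13, R14, Iin} → V_1 = 0.02055
Node n2: branches {R2, R4, R8} → V_2 = 0.02055
Node n3: branches {R3, R5, R6, R7, R9, R10, R11, Iin} → V_3 = -0.02275

R_eq = 3.138 Ω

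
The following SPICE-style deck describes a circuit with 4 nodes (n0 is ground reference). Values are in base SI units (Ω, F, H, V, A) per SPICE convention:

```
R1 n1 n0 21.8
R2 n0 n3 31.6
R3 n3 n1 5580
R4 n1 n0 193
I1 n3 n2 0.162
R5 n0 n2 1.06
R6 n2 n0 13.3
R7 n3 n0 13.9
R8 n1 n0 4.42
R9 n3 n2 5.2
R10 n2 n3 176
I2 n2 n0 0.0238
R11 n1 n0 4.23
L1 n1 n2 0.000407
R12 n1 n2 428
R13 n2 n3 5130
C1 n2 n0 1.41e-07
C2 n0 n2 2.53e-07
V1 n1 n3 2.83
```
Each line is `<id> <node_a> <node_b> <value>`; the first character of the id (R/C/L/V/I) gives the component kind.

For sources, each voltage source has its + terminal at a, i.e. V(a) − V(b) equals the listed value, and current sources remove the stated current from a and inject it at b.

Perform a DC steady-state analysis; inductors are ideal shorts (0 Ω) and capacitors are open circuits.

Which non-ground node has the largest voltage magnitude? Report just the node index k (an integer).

3

MNA unknowns: 3 node voltages V₁..V_3 plus 2 source currents (L1, V1)
R1: Y=0.04587 on G[1,0]
R2: Y=0.03165 on G[0,3]
R3: Y=0.0001792 on G[3,1]
R4: Y=0.005181 on G[1,0]
I1: z[3]−=0.162, z[2]+=0.162
R5: Y=0.9434 on G[0,2]
R6: Y=0.07519 on G[2,0]
R7: Y=0.07194 on G[3,0]
R8: Y=0.2262 on G[1,0]
R9: Y=0.1923 on G[3,2]
R10: Y=0.005682 on G[2,3]
I2: z[2]−=0.0238, z[0]+=0.0238
R11: Y=0.2364 on G[1,0]
L1: row V1−V2=0, i_L1 at 1,2
R12: Y=0.002336 on G[1,2]
R13: Y=0.0001949 on G[2,3]
C1: Y=0.000 on G[2,0]
C2: Y=0.000 on G[0,2]
V1: row V1−V3=2.83, i_V1 at 1,3
solve → V1=0.1647, V2=0.1647, V3=-2.665
aux → i_L1=0.5904, i_V1=-0.6755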